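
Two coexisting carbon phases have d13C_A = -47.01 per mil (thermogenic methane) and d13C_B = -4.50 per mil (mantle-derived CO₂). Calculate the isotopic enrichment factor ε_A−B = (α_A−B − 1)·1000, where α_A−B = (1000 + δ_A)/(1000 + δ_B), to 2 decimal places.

-42.70 per mil

α_A−B = (1000 + -47.01) / (1000 + -4.50) = 952.99 / 995.50 = 0.957298
ε_A−B = (0.957298 − 1) × 1000 = -42.702 per mil
(The approximation ε ≈ δ_A − δ_B would give -42.51 per mil.)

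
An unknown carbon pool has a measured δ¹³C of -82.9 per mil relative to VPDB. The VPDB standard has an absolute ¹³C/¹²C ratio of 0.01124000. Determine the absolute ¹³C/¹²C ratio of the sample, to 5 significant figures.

0.010308

R_sample = R_standard × (δ¹³C/1000 + 1)
R_sample = 0.01124000 × (-82.9/1000 + 1) = 0.01124000 × 0.917100
R_sample = 0.0103082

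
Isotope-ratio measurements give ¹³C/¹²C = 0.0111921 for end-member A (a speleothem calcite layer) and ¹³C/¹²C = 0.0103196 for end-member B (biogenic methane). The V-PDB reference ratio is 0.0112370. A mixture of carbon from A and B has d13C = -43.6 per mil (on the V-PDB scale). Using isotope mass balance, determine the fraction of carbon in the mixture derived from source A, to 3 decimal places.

δ_A = (0.0111921/0.0112370 − 1)×1000 = (0.996004 − 1)×1000 = -3.996 per mil
δ_B = (0.0103196/0.0112370 − 1)×1000 = (0.918359 − 1)×1000 = -81.641 per mil
f_A = (δ_mix − δ_B)/(δ_A − δ_B) = (-43.6 − (-81.641))/(-3.996 − (-81.641))
f_A = 38.041 / 77.645 = 0.4899

0.490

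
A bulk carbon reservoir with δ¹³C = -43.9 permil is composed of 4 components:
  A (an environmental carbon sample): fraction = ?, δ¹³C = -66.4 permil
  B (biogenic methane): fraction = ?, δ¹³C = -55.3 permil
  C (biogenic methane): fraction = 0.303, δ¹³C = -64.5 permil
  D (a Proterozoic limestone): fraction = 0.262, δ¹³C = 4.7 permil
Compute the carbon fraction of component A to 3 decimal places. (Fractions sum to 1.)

0.138

Let f_A and f_B be the unknown fractions; fractions sum to 1 so f_A + f_B = 0.435.
Mass balance: Σ fᵢ·δᵢ = δ_bulk ⇒ f_A·(-66.4) + f_B·(-55.3) = -43.9 − (-18.312) = -25.588
Substitute f_B = 0.435 − f_A:
f_A·(-66.4 − -55.3) = -25.588 − 0.435×(-55.3) = -1.532
f_A = -1.532 / -11.1 = 0.1381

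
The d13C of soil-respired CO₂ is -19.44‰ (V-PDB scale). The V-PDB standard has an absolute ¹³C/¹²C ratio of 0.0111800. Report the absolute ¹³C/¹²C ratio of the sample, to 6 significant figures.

0.0109627

R_sample = R_standard × (d13C/1000 + 1)
R_sample = 0.0111800 × (-19.44/1000 + 1) = 0.0111800 × 0.980560
R_sample = 0.0109627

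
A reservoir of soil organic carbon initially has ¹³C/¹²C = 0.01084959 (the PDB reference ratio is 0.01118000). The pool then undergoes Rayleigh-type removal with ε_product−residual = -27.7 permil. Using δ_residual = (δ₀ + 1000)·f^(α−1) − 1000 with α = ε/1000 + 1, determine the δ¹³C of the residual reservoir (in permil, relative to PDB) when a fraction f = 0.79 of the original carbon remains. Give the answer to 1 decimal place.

δ₀ = (0.01084959/0.01118000 − 1)×1000 = (0.970446 − 1)×1000 = -29.554 permil
α − 1 = ε/1000 = -0.0277
f^(α−1) = 0.79^(-0.0277) = 1.006551
δ_res = (-29.554 + 1000) × 1.006551 − 1000 = 976.804 − 1000 = -23.20 permil

-23.2 permil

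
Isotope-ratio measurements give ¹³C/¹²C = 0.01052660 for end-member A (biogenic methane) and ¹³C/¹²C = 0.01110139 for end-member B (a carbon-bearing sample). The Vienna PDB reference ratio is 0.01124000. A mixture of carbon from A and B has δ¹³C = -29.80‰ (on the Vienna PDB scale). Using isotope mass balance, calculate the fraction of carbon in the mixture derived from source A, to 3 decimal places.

δ_A = (0.01052660/0.01124000 − 1)×1000 = (0.936530 − 1)×1000 = -63.470‰
δ_B = (0.01110139/0.01124000 − 1)×1000 = (0.987668 − 1)×1000 = -12.332‰
f_A = (δ_mix − δ_B)/(δ_A − δ_B) = (-29.80 − (-12.332))/(-63.470 − (-12.332))
f_A = -17.468 / -51.138 = 0.3416

0.342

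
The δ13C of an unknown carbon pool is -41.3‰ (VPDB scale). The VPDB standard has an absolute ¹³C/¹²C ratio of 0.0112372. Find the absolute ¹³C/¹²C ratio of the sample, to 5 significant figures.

R_sample = R_standard × (δ13C/1000 + 1)
R_sample = 0.0112372 × (-41.3/1000 + 1) = 0.0112372 × 0.958700
R_sample = 0.0107731

0.010773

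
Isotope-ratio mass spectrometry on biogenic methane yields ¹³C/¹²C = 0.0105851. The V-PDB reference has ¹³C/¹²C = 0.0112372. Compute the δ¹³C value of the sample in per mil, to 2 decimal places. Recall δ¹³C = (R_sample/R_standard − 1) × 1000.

δ¹³C = (R_sample / R_standard − 1) × 1000
R_sample / R_standard = 0.0105851 / 0.0112372 = 0.941970
δ¹³C = (0.941970 − 1) × 1000 = -58.030 per mil

-58.03 per mil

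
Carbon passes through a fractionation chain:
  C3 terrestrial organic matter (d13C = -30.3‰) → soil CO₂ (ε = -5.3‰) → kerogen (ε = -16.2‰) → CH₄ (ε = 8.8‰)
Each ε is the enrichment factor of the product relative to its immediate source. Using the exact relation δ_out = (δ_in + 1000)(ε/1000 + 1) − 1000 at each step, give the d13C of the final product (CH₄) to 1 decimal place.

-42.7‰

step 1: δ = (-30.30 + 1000)·(-5.3/1000 + 1) − 1000 = -35.44‰
step 2: δ = (-35.44 + 1000)·(-16.2/1000 + 1) − 1000 = -51.07‰
step 3: δ = (-51.07 + 1000)·(8.8/1000 + 1) − 1000 = -42.71‰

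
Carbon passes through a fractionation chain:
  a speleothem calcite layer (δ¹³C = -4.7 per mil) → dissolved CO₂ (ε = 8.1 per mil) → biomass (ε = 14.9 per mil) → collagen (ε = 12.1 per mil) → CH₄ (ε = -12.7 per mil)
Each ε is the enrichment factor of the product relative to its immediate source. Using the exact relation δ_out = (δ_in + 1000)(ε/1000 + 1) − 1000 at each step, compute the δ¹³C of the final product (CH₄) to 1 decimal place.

17.5 per mil

step 1: δ = (-4.70 + 1000)·(8.1/1000 + 1) − 1000 = 3.36 per mil
step 2: δ = (3.36 + 1000)·(14.9/1000 + 1) − 1000 = 18.31 per mil
step 3: δ = (18.31 + 1000)·(12.1/1000 + 1) − 1000 = 30.63 per mil
step 4: δ = (30.63 + 1000)·(-12.7/1000 + 1) − 1000 = 17.54 per mil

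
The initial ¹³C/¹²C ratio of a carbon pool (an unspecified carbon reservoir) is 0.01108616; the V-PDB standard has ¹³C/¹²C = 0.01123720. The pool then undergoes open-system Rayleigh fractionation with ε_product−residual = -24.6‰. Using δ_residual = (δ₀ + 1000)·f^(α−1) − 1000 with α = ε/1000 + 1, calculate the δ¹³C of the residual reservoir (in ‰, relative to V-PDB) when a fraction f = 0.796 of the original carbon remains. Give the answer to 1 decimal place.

-7.9‰

δ₀ = (0.01108616/0.01123720 − 1)×1000 = (0.986559 − 1)×1000 = -13.441‰
α − 1 = ε/1000 = -0.0246
f^(α−1) = 0.796^(-0.0246) = 1.005628
δ_res = (-13.441 + 1000) × 1.005628 − 1000 = 992.112 − 1000 = -7.89‰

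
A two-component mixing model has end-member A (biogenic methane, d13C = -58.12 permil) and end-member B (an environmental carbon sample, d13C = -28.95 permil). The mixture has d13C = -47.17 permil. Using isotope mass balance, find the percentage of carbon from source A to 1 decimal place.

62.5%

δ_mix = f_A·δ_A + (1 − f_A)·δ_B  ⇒  f_A = (δ_mix − δ_B)/(δ_A − δ_B)
f_A = (-47.17 − (-28.95)) / (-58.12 − (-28.95))
f_A = -18.22 / -29.17 = 0.6246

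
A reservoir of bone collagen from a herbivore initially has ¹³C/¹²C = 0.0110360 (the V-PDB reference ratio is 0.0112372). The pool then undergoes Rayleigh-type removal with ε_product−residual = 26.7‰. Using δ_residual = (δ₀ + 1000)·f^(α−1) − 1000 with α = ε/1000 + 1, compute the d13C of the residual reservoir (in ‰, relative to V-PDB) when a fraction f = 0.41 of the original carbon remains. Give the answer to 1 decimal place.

δ₀ = (0.0110360/0.0112372 − 1)×1000 = (0.982095 − 1)×1000 = -17.905‰
α − 1 = ε/1000 = 0.0267
f^(α−1) = 0.41^(0.0267) = 0.976475
δ_res = (-17.905 + 1000) × 0.976475 − 1000 = 958.992 − 1000 = -41.01‰

-41.0‰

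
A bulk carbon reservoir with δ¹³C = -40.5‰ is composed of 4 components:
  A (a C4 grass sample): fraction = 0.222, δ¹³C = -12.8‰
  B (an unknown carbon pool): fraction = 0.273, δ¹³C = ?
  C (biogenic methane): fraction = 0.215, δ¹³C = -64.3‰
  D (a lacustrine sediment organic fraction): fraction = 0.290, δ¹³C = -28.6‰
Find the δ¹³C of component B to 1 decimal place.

Isotope mass balance: δ_bulk = Σ fᵢ·δᵢ.
-40.5 = 0.222×(-12.8) + 0.273×δ_B + 0.215×(-64.3) + 0.290×(-28.6)
0.273·δ_B = -40.5 − (-24.960) = -15.540
δ_B = -15.540 / 0.273 = -56.92‰

-56.9‰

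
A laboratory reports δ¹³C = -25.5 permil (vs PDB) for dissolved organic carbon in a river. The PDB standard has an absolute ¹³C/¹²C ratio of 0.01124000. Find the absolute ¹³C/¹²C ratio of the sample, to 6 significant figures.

0.0109534

R_sample = R_standard × (δ¹³C/1000 + 1)
R_sample = 0.01124000 × (-25.5/1000 + 1) = 0.01124000 × 0.974500
R_sample = 0.0109534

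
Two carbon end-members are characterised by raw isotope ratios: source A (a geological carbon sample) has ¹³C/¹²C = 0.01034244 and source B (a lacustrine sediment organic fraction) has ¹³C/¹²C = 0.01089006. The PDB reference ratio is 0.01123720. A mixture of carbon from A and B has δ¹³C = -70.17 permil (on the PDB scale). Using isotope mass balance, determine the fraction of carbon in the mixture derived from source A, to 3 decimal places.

δ_A = (0.01034244/0.01123720 − 1)×1000 = (0.920375 − 1)×1000 = -79.625 permil
δ_B = (0.01089006/0.01123720 − 1)×1000 = (0.969108 − 1)×1000 = -30.892 permil
f_A = (δ_mix − δ_B)/(δ_A − δ_B) = (-70.17 − (-30.892))/(-79.625 − (-30.892))
f_A = -39.278 / -48.733 = 0.8060

0.806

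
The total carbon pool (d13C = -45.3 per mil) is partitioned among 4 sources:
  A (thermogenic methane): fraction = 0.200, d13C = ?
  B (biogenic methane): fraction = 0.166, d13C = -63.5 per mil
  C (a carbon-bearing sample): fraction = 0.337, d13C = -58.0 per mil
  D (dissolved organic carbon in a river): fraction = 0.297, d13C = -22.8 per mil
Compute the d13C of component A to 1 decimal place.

Isotope mass balance: δ_bulk = Σ fᵢ·δᵢ.
-45.3 = 0.200×δ_A + 0.166×(-63.5) + 0.337×(-58.0) + 0.297×(-22.8)
0.200·δ_A = -45.3 − (-36.859) = -8.441
δ_A = -8.441 / 0.200 = -42.21 per mil

-42.2 per mil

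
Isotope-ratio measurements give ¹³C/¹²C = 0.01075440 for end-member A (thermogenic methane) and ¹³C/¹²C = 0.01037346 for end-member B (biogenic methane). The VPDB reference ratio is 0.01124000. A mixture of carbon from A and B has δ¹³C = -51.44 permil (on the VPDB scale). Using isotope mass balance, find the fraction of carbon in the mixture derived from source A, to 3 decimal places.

0.757

δ_A = (0.01075440/0.01124000 − 1)×1000 = (0.956797 − 1)×1000 = -43.203 permil
δ_B = (0.01037346/0.01124000 − 1)×1000 = (0.922906 − 1)×1000 = -77.094 permil
f_A = (δ_mix − δ_B)/(δ_A − δ_B) = (-51.44 − (-77.094))/(-43.203 − (-77.094))
f_A = 25.654 / 33.891 = 0.7570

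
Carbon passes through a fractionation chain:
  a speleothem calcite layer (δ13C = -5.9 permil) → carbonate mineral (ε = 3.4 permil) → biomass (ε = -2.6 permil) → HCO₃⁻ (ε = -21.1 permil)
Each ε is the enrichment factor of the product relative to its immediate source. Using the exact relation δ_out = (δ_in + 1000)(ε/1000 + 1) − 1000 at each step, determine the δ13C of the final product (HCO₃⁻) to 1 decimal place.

step 1: δ = (-5.90 + 1000)·(3.4/1000 + 1) − 1000 = -2.52 permil
step 2: δ = (-2.52 + 1000)·(-2.6/1000 + 1) − 1000 = -5.11 permil
step 3: δ = (-5.11 + 1000)·(-21.1/1000 + 1) − 1000 = -26.11 permil

-26.1 permil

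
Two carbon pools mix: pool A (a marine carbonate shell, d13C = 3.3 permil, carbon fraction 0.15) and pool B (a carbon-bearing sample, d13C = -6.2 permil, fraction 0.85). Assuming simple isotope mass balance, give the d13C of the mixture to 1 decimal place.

-4.8 permil

δ_mix = f_A·δ_A + f_B·δ_B
δ_mix = 0.15 × (3.3) + 0.85 × (-6.2)
δ_mix = 0.49 + -5.27 = -4.77 permil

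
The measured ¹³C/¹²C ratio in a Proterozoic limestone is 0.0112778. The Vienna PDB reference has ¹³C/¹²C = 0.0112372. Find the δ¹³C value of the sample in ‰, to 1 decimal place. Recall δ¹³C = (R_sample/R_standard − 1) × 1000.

δ¹³C = (R_sample / R_standard − 1) × 1000
R_sample / R_standard = 0.0112778 / 0.0112372 = 1.003613
δ¹³C = (1.003613 − 1) × 1000 = 3.61‰

3.6‰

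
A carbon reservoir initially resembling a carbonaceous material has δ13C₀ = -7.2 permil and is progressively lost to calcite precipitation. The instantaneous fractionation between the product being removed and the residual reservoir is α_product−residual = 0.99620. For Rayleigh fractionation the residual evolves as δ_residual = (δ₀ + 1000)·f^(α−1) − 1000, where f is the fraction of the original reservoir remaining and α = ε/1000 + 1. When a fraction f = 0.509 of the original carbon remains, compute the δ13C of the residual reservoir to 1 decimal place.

-4.6 permil

Rayleigh residual: δ_res = (δ₀ + 1000)·f^(α−1) − 1000
α − 1 = -0.00380
f^(α−1) = 0.509^(-0.00380) = 1.002569
δ_res = (-7.2 + 1000) × 1.002569 − 1000 = 995.351 − 1000 = -4.65 permil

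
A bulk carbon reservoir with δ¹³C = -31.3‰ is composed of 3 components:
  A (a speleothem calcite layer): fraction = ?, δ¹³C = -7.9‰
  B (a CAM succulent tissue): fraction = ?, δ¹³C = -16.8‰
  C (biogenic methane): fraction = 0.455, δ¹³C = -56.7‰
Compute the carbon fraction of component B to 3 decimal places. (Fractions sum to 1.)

Let f_B and f_A be the unknown fractions; fractions sum to 1 so f_B + f_A = 0.545.
Mass balance: Σ fᵢ·δᵢ = δ_bulk ⇒ f_B·(-16.8) + f_A·(-7.9) = -31.3 − (-25.799) = -5.502
Substitute f_A = 0.545 − f_B:
f_B·(-16.8 − -7.9) = -5.502 − 0.545×(-7.9) = -1.196
f_B = -1.196 / -8.9 = 0.1344

0.134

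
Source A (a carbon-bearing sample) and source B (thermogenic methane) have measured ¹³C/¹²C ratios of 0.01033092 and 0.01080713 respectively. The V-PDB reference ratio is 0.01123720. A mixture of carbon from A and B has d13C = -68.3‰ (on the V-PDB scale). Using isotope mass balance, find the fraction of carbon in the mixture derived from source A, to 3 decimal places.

0.709

δ_A = (0.01033092/0.01123720 − 1)×1000 = (0.919350 − 1)×1000 = -80.650‰
δ_B = (0.01080713/0.01123720 − 1)×1000 = (0.961728 − 1)×1000 = -38.272‰
f_A = (δ_mix − δ_B)/(δ_A − δ_B) = (-68.3 − (-38.272))/(-80.650 − (-38.272))
f_A = -30.028 / -42.378 = 0.7086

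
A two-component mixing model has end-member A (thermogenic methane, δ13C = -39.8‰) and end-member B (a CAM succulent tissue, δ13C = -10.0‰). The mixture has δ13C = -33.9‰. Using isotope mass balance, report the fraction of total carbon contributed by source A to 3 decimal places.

0.802

δ_mix = f_A·δ_A + (1 − f_A)·δ_B  ⇒  f_A = (δ_mix − δ_B)/(δ_A − δ_B)
f_A = (-33.9 − (-10.0)) / (-39.8 − (-10.0))
f_A = -23.9 / -29.8 = 0.8020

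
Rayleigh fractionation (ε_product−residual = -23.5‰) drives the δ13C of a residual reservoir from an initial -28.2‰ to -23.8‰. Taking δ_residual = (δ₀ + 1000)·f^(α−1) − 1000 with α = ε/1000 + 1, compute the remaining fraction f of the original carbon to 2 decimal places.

0.83

α − 1 = ε/1000 = -0.0235
(δ_res + 1000)/(δ₀ + 1000) = (-23.8 + 1000)/(-28.2 + 1000) = 976.2/971.8 = 1.004528
f = 1.004528^(1/-0.0235) = exp(ln(1.004528)/-0.0235) = exp(0.00452/-0.0235)
f = exp(-0.1922) = 0.8251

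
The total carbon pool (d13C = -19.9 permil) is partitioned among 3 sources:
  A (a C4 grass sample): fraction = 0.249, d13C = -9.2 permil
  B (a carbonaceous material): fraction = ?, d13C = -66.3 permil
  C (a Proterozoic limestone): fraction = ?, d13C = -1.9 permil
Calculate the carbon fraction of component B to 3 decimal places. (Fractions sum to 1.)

Let f_B and f_C be the unknown fractions; fractions sum to 1 so f_B + f_C = 0.751.
Mass balance: Σ fᵢ·δᵢ = δ_bulk ⇒ f_B·(-66.3) + f_C·(-1.9) = -19.9 − (-2.291) = -17.609
Substitute f_C = 0.751 − f_B:
f_B·(-66.3 − -1.9) = -17.609 − 0.751×(-1.9) = -16.182
f_B = -16.182 / -64.4 = 0.2513

0.251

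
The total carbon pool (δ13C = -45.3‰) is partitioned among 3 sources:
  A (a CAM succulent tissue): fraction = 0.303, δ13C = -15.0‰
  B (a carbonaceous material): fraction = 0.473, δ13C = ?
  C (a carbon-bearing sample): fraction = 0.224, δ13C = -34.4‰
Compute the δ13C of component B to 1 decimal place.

Isotope mass balance: δ_bulk = Σ fᵢ·δᵢ.
-45.3 = 0.303×(-15.0) + 0.473×δ_B + 0.224×(-34.4)
0.473·δ_B = -45.3 − (-12.251) = -33.049
δ_B = -33.049 / 0.473 = -69.87‰

-69.9‰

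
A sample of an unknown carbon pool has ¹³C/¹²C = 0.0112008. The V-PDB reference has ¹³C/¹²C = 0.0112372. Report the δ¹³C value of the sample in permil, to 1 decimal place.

δ¹³C = (R_sample / R_standard − 1) × 1000
R_sample / R_standard = 0.0112008 / 0.0112372 = 0.996761
δ¹³C = (0.996761 − 1) × 1000 = -3.24 permil

-3.2 permil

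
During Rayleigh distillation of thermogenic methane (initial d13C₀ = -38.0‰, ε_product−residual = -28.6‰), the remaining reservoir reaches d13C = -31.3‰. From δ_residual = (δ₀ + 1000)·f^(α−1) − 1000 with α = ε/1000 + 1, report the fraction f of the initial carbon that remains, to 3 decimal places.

α − 1 = ε/1000 = -0.0286
(δ_res + 1000)/(δ₀ + 1000) = (-31.3 + 1000)/(-38.0 + 1000) = 968.7/962.0 = 1.006965
f = 1.006965^(1/-0.0286) = exp(ln(1.006965)/-0.0286) = exp(0.00694/-0.0286)
f = exp(-0.2427) = 0.7845

0.785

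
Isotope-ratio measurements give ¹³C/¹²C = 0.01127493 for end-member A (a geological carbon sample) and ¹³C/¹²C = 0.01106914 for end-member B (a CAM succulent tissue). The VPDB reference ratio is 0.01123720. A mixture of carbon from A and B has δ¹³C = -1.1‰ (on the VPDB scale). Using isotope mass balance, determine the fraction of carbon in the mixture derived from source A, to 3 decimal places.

δ_A = (0.01127493/0.01123720 − 1)×1000 = (1.003358 − 1)×1000 = 3.358‰
δ_B = (0.01106914/0.01123720 − 1)×1000 = (0.985044 − 1)×1000 = -14.956‰
f_A = (δ_mix − δ_B)/(δ_A − δ_B) = (-1.1 − (-14.956))/(3.358 − (-14.956))
f_A = 13.856 / 18.313 = 0.7566

0.757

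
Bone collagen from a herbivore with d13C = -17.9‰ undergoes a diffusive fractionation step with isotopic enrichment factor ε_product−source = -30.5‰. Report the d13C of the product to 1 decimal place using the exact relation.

-47.9‰

Exactly, δ_product = (δ_source + 1000)·(ε/1000 + 1) − 1000.
δ_product = (-17.9 + 1000) × (-30.5/1000 + 1) − 1000
δ_product = -47.85‰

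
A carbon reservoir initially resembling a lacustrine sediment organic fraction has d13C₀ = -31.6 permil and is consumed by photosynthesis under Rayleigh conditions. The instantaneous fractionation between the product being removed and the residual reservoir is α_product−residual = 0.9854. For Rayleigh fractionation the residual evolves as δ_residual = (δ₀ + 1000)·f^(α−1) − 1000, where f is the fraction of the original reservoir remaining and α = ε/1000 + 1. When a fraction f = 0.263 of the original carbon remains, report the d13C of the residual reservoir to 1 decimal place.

-12.5 permil

Rayleigh residual: δ_res = (δ₀ + 1000)·f^(α−1) − 1000
α − 1 = -0.01460
f^(α−1) = 0.263^(-0.01460) = 1.019691
δ_res = (-31.6 + 1000) × 1.019691 − 1000 = 987.469 − 1000 = -12.53 permil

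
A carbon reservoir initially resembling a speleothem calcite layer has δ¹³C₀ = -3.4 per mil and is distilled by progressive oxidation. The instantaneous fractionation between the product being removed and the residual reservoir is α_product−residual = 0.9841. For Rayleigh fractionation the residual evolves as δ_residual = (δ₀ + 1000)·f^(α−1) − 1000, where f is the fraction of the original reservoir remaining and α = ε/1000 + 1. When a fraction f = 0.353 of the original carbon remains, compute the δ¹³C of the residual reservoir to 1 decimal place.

Rayleigh residual: δ_res = (δ₀ + 1000)·f^(α−1) − 1000
α − 1 = -0.01590
f^(α−1) = 0.353^(-0.01590) = 1.016694
δ_res = (-3.4 + 1000) × 1.016694 − 1000 = 1013.238 − 1000 = 13.24 per mil

13.2 per mil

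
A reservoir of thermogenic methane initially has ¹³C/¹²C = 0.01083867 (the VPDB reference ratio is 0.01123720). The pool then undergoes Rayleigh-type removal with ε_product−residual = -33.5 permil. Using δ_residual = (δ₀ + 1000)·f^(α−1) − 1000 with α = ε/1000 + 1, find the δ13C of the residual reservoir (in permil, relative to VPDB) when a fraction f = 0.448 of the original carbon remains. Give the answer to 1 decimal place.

-9.2 permil

δ₀ = (0.01083867/0.01123720 − 1)×1000 = (0.964535 − 1)×1000 = -35.465 permil
α − 1 = ε/1000 = -0.0335
f^(α−1) = 0.448^(-0.0335) = 1.027264
δ_res = (-35.465 + 1000) × 1.027264 − 1000 = 990.832 − 1000 = -9.17 permil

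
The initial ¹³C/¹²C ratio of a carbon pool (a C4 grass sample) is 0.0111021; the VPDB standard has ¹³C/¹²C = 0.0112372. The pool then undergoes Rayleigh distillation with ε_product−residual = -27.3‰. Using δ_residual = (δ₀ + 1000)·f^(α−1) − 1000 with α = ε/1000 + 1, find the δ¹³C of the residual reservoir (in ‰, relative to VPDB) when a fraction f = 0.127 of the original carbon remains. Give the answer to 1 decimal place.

δ₀ = (0.0111021/0.0112372 − 1)×1000 = (0.987977 − 1)×1000 = -12.023‰
α − 1 = ε/1000 = -0.0273
f^(α−1) = 0.127^(-0.0273) = 1.057952
δ_res = (-12.023 + 1000) × 1.057952 − 1000 = 1045.233 − 1000 = 45.23‰

45.2‰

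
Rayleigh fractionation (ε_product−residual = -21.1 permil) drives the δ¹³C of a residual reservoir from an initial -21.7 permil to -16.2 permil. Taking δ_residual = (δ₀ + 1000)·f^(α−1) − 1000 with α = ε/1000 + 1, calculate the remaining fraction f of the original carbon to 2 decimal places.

α − 1 = ε/1000 = -0.0211
(δ_res + 1000)/(δ₀ + 1000) = (-16.2 + 1000)/(-21.7 + 1000) = 983.8/978.3 = 1.005622
f = 1.005622^(1/-0.0211) = exp(ln(1.005622)/-0.0211) = exp(0.00561/-0.0211)
f = exp(-0.2657) = 0.7667

0.77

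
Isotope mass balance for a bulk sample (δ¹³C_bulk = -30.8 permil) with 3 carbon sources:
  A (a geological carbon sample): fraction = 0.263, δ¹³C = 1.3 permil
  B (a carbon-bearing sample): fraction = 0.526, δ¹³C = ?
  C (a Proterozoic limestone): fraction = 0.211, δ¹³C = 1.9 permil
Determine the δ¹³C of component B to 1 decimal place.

-60.0 permil

Isotope mass balance: δ_bulk = Σ fᵢ·δᵢ.
-30.8 = 0.263×(1.3) + 0.526×δ_B + 0.211×(1.9)
0.526·δ_B = -30.8 − (0.743) = -31.543
δ_B = -31.543 / 0.526 = -59.97 permil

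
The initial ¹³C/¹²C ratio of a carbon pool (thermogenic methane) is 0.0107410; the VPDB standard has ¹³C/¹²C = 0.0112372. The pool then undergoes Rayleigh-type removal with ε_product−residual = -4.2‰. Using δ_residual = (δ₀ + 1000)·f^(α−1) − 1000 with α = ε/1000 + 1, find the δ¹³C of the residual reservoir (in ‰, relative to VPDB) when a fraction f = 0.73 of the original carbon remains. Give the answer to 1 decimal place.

-42.9‰

δ₀ = (0.0107410/0.0112372 − 1)×1000 = (0.955843 − 1)×1000 = -44.157‰
α − 1 = ε/1000 = -0.0042
f^(α−1) = 0.73^(-0.0042) = 1.001323
δ_res = (-44.157 + 1000) × 1.001323 − 1000 = 957.107 − 1000 = -42.89‰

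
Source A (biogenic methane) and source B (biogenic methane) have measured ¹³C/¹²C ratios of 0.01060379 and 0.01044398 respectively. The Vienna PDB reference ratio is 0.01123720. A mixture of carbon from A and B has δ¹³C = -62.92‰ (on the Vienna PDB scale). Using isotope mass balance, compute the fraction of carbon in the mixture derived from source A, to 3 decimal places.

0.539

δ_A = (0.01060379/0.01123720 − 1)×1000 = (0.943633 − 1)×1000 = -56.367‰
δ_B = (0.01044398/0.01123720 − 1)×1000 = (0.929411 − 1)×1000 = -70.589‰
f_A = (δ_mix − δ_B)/(δ_A − δ_B) = (-62.92 − (-70.589))/(-56.367 − (-70.589))
f_A = 7.669 / 14.222 = 0.5392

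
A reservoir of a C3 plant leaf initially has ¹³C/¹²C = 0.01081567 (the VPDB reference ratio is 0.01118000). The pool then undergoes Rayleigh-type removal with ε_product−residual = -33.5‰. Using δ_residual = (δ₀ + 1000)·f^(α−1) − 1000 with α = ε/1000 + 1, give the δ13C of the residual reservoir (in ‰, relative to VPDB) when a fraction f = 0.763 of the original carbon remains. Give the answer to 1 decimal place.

-23.8‰

δ₀ = (0.01081567/0.01118000 − 1)×1000 = (0.967412 − 1)×1000 = -32.588‰
α − 1 = ε/1000 = -0.0335
f^(α−1) = 0.763^(-0.0335) = 1.009103
δ_res = (-32.588 + 1000) × 1.009103 − 1000 = 976.219 − 1000 = -23.78‰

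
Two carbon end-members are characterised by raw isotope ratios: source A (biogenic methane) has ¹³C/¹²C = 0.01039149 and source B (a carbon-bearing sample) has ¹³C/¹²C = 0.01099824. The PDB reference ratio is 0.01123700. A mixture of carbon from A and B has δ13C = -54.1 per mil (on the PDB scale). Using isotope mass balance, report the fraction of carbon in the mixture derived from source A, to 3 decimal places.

0.608

δ_A = (0.01039149/0.01123700 − 1)×1000 = (0.924757 − 1)×1000 = -75.243 per mil
δ_B = (0.01099824/0.01123700 − 1)×1000 = (0.978752 − 1)×1000 = -21.248 per mil
f_A = (δ_mix − δ_B)/(δ_A − δ_B) = (-54.1 − (-21.248))/(-75.243 − (-21.248))
f_A = -32.852 / -53.996 = 0.6084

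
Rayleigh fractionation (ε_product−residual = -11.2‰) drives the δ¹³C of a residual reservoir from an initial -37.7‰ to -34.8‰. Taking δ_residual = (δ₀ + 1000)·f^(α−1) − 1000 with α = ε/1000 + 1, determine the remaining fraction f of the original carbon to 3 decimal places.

0.764

α − 1 = ε/1000 = -0.0112
(δ_res + 1000)/(δ₀ + 1000) = (-34.8 + 1000)/(-37.7 + 1000) = 965.2/962.3 = 1.003014
f = 1.003014^(1/-0.0112) = exp(ln(1.003014)/-0.0112) = exp(0.00301/-0.0112)
f = exp(-0.2687) = 0.7644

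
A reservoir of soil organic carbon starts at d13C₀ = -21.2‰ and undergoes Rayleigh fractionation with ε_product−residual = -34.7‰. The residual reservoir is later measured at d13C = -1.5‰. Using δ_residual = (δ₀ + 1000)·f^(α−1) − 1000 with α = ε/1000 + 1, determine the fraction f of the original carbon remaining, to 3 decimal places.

0.563

α − 1 = ε/1000 = -0.0347
(δ_res + 1000)/(δ₀ + 1000) = (-1.5 + 1000)/(-21.2 + 1000) = 998.5/978.8 = 1.020127
f = 1.020127^(1/-0.0347) = exp(ln(1.020127)/-0.0347) = exp(0.01993/-0.0347)
f = exp(-0.5743) = 0.5631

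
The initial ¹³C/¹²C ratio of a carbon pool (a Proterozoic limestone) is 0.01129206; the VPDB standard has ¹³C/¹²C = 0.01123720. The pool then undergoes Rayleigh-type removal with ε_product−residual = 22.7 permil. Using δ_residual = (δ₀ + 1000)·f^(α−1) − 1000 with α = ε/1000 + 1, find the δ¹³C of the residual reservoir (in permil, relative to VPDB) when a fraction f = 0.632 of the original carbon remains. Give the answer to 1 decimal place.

-5.5 permil

δ₀ = (0.01129206/0.01123720 − 1)×1000 = (1.004882 − 1)×1000 = 4.882 permil
α − 1 = ε/1000 = 0.0227
f^(α−1) = 0.632^(0.0227) = 0.989638
δ_res = (4.882 + 1000) × 0.989638 − 1000 = 994.469 − 1000 = -5.53 permil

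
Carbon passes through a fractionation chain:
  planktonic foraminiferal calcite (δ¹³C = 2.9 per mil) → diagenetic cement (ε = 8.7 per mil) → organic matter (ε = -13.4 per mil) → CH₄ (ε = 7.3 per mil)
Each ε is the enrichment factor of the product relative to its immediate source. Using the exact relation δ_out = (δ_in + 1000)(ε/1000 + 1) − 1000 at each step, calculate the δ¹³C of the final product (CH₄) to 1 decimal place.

step 1: δ = (2.90 + 1000)·(8.7/1000 + 1) − 1000 = 11.63 per mil
step 2: δ = (11.63 + 1000)·(-13.4/1000 + 1) − 1000 = -1.93 per mil
step 3: δ = (-1.93 + 1000)·(7.3/1000 + 1) − 1000 = 5.36 per mil

5.4 per mil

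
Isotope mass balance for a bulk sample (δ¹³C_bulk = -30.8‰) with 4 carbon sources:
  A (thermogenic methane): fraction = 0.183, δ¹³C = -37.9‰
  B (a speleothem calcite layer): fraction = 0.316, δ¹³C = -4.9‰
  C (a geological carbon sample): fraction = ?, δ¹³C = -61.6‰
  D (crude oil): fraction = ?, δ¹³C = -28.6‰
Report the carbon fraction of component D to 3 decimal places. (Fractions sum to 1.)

Let f_D and f_C be the unknown fractions; fractions sum to 1 so f_D + f_C = 0.501.
Mass balance: Σ fᵢ·δᵢ = δ_bulk ⇒ f_D·(-28.6) + f_C·(-61.6) = -30.8 − (-8.484) = -22.316
Substitute f_C = 0.501 − f_D:
f_D·(-28.6 − -61.6) = -22.316 − 0.501×(-61.6) = 8.546
f_D = 8.546 / 33.0 = 0.2590

0.259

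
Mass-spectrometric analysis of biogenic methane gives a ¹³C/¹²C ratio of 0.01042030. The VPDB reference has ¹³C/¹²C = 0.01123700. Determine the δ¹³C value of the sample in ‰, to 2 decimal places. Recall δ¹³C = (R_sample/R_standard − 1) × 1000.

-72.68‰

δ¹³C = (R_sample / R_standard − 1) × 1000
R_sample / R_standard = 0.01042030 / 0.01123700 = 0.927320
δ¹³C = (0.927320 − 1) × 1000 = -72.680‰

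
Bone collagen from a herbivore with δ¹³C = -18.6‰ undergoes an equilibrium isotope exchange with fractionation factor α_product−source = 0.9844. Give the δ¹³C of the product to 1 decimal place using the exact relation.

-33.9‰

δ_product = (δ_source + 1000)·α − 1000
δ_product = (-18.6 + 1000) × 0.9844 − 1000
δ_product = 966.090 − 1000 = -33.91‰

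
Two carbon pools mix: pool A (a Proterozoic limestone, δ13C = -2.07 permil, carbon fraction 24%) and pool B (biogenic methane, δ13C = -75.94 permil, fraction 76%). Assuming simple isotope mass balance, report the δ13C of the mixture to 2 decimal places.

δ_mix = f_A·δ_A + f_B·δ_B
δ_mix = 0.24 × (-2.07) + 0.76 × (-75.94)
δ_mix = -0.497 + -57.714 = -58.211 permil

-58.21 permil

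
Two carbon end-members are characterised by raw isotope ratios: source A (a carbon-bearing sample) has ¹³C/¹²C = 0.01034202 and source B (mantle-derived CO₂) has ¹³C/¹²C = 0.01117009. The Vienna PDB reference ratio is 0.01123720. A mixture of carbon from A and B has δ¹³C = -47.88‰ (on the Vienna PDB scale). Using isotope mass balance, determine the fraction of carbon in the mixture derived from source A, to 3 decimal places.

0.569

δ_A = (0.01034202/0.01123720 − 1)×1000 = (0.920338 − 1)×1000 = -79.662‰
δ_B = (0.01117009/0.01123720 − 1)×1000 = (0.994028 − 1)×1000 = -5.972‰
f_A = (δ_mix − δ_B)/(δ_A − δ_B) = (-47.88 − (-5.972))/(-79.662 − (-5.972))
f_A = -41.908 / -73.690 = 0.5687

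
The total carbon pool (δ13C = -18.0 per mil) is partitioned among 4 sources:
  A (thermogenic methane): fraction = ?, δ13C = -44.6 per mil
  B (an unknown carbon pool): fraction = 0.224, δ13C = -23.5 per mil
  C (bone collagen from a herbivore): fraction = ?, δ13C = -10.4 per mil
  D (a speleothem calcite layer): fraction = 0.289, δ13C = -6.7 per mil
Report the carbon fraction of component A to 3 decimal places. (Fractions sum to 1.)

Let f_A and f_C be the unknown fractions; fractions sum to 1 so f_A + f_C = 0.487.
Mass balance: Σ fᵢ·δᵢ = δ_bulk ⇒ f_A·(-44.6) + f_C·(-10.4) = -18.0 − (-7.200) = -10.800
Substitute f_C = 0.487 − f_A:
f_A·(-44.6 − -10.4) = -10.800 − 0.487×(-10.4) = -5.735
f_A = -5.735 / -34.2 = 0.1677

0.168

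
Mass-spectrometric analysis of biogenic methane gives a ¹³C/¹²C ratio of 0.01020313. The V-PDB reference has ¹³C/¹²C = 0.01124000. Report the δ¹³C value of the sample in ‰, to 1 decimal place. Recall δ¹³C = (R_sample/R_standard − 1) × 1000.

-92.2‰

δ¹³C = (R_sample / R_standard − 1) × 1000
R_sample / R_standard = 0.01020313 / 0.01124000 = 0.907752
δ¹³C = (0.907752 − 1) × 1000 = -92.25‰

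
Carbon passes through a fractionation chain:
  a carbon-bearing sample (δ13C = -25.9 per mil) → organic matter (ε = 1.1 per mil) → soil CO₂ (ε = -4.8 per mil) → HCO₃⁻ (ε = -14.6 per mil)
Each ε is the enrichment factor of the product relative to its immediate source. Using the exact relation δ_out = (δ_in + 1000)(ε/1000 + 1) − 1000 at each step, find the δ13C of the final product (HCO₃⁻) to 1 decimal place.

-43.7 per mil

step 1: δ = (-25.90 + 1000)·(1.1/1000 + 1) − 1000 = -24.83 per mil
step 2: δ = (-24.83 + 1000)·(-4.8/1000 + 1) − 1000 = -29.51 per mil
step 3: δ = (-29.51 + 1000)·(-14.6/1000 + 1) − 1000 = -43.68 per mil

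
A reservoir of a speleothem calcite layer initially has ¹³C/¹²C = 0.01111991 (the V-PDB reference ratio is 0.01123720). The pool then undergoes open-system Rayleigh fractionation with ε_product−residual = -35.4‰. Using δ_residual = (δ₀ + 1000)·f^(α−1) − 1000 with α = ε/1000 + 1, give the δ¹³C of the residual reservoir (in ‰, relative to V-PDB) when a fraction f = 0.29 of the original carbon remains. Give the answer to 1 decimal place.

δ₀ = (0.01111991/0.01123720 − 1)×1000 = (0.989562 − 1)×1000 = -10.438‰
α − 1 = ε/1000 = -0.0354
f^(α−1) = 0.29^(-0.0354) = 1.044795
δ_res = (-10.438 + 1000) × 1.044795 − 1000 = 1033.890 − 1000 = 33.89‰

33.9‰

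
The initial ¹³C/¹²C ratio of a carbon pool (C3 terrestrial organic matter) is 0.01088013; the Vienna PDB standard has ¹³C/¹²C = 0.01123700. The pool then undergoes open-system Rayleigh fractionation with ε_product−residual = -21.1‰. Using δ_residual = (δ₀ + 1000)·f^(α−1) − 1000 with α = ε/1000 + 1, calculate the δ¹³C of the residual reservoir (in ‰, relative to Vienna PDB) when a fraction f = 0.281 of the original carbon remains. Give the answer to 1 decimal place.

δ₀ = (0.01088013/0.01123700 − 1)×1000 = (0.968242 − 1)×1000 = -31.758‰
α − 1 = ε/1000 = -0.0211
f^(α−1) = 0.281^(-0.0211) = 1.027146
δ_res = (-31.758 + 1000) × 1.027146 − 1000 = 994.526 − 1000 = -5.47‰

-5.5‰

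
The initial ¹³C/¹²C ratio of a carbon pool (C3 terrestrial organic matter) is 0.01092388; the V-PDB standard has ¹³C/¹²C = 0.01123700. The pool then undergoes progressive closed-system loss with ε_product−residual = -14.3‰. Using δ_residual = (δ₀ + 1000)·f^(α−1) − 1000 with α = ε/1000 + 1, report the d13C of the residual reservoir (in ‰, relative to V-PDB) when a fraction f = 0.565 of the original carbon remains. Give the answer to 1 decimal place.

δ₀ = (0.01092388/0.01123700 − 1)×1000 = (0.972135 − 1)×1000 = -27.865‰
α − 1 = ε/1000 = -0.0143
f^(α−1) = 0.565^(-0.0143) = 1.008198
δ_res = (-27.865 + 1000) × 1.008198 − 1000 = 980.104 − 1000 = -19.90‰

-19.9‰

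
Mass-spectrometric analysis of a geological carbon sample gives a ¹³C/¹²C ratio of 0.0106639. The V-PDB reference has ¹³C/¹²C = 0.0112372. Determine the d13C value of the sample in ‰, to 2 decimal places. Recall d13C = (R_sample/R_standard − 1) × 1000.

d13C = (R_sample / R_standard − 1) × 1000
R_sample / R_standard = 0.0106639 / 0.0112372 = 0.948982
d13C = (0.948982 − 1) × 1000 = -51.018‰

-51.02‰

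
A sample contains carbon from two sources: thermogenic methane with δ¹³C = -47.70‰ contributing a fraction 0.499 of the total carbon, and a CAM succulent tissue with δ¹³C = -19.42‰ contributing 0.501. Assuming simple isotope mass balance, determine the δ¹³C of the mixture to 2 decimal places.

-33.53‰

δ_mix = f_A·δ_A + f_B·δ_B
δ_mix = 0.499 × (-47.70) + 0.501 × (-19.42)
δ_mix = -23.802 + -9.729 = -33.532‰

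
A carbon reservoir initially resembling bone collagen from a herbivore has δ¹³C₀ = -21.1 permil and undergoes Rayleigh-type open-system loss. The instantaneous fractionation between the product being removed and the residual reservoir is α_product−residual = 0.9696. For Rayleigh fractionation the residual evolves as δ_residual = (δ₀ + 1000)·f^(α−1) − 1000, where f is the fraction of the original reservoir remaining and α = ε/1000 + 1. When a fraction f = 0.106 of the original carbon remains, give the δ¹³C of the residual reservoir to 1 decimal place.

Rayleigh residual: δ_res = (δ₀ + 1000)·f^(α−1) − 1000
α − 1 = -0.03040
f^(α−1) = 0.106^(-0.03040) = 1.070609
δ_res = (-21.1 + 1000) × 1.070609 − 1000 = 1048.019 − 1000 = 48.02 permil

48.0 permil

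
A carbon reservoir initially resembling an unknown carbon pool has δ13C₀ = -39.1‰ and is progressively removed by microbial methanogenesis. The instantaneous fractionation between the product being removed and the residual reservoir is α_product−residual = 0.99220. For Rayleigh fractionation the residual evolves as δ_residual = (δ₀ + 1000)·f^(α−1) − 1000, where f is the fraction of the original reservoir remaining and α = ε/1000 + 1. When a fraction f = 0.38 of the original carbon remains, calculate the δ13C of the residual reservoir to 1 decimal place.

Rayleigh residual: δ_res = (δ₀ + 1000)·f^(α−1) − 1000
α − 1 = -0.00780
f^(α−1) = 0.38^(-0.00780) = 1.007576
δ_res = (-39.1 + 1000) × 1.007576 − 1000 = 968.179 − 1000 = -31.82‰

-31.8‰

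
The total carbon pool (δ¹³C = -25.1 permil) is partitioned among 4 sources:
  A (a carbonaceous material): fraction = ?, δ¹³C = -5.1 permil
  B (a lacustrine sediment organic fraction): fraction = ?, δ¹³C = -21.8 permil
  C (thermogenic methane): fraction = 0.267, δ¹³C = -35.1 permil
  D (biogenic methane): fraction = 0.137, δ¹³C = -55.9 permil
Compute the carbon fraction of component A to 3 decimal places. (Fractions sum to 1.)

0.295

Let f_A and f_B be the unknown fractions; fractions sum to 1 so f_A + f_B = 0.596.
Mass balance: Σ fᵢ·δᵢ = δ_bulk ⇒ f_A·(-5.1) + f_B·(-21.8) = -25.1 − (-17.030) = -8.070
Substitute f_B = 0.596 − f_A:
f_A·(-5.1 − -21.8) = -8.070 − 0.596×(-21.8) = 4.923
f_A = 4.923 / 16.7 = 0.2948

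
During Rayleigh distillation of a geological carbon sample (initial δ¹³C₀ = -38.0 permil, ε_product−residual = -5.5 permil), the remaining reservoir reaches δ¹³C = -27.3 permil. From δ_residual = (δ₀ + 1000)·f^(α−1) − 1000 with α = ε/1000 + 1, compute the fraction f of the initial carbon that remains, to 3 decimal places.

α − 1 = ε/1000 = -0.0055
(δ_res + 1000)/(δ₀ + 1000) = (-27.3 + 1000)/(-38.0 + 1000) = 972.7/962.0 = 1.011123
f = 1.011123^(1/-0.0055) = exp(ln(1.011123)/-0.0055) = exp(0.01106/-0.0055)
f = exp(-2.0111) = 0.1338

0.134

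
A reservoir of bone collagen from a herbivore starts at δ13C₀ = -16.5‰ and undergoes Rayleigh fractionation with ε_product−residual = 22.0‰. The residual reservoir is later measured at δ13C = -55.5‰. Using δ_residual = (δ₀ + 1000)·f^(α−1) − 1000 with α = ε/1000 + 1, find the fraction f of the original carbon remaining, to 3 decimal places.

0.159

α − 1 = ε/1000 = 0.0220
(δ_res + 1000)/(δ₀ + 1000) = (-55.5 + 1000)/(-16.5 + 1000) = 944.5/983.5 = 0.960346
f = 0.960346^(1/0.0220) = exp(ln(0.960346)/0.0220) = exp(-0.04046/0.0220)
f = exp(-1.8392) = 0.1589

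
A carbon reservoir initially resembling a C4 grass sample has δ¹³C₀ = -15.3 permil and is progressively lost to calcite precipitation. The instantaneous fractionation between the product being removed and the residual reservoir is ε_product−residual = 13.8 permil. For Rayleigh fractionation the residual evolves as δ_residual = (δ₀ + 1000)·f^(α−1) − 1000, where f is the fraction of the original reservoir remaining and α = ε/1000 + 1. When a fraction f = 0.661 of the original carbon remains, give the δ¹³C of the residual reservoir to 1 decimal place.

-20.9 permil

Rayleigh residual: δ_res = (δ₀ + 1000)·f^(α−1) − 1000
α = ε/1000 + 1 = 1.01380, so α − 1 = 0.01380
f^(α−1) = 0.661^(0.01380) = 0.994303
δ_res = (-15.3 + 1000) × 0.994303 − 1000 = 979.090 − 1000 = -20.91 permil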